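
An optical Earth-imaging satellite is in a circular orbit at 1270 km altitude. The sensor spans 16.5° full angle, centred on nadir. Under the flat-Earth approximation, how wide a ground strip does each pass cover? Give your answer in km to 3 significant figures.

Half-angle = 16.5°/2 = 8.25°.
Swath width ≈ 2h·tan(θ/2) = 2 × 1270 × tan(8.25°) = 368.3 km.

368 km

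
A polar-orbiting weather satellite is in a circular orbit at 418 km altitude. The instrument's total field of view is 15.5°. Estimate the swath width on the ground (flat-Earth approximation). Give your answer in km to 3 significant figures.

114 km

Half-angle = 15.5°/2 = 7.75°.
Swath width ≈ 2h·tan(θ/2) = 2 × 418 × tan(7.75°) = 113.8 km.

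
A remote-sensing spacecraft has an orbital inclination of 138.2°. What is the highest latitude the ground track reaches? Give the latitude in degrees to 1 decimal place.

41.8°

Retrograde orbit: the ground track reaches ±(180° − i) = ±(180 − 138.2) = ±41.8°.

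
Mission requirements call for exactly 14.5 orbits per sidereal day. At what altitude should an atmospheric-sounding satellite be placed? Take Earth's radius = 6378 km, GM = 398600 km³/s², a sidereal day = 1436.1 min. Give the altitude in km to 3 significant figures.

Required period T = 86166 / 14.5 = 5942.5 s.
From T = 2π√(a³/μ): a = (μ T²/4π²)^(1/3) = (398600 × 5942.5² / 4π²)^(1/3) = 7091 km.
Altitude h = a − R = 7091 − 6378 = 713 km.

713 km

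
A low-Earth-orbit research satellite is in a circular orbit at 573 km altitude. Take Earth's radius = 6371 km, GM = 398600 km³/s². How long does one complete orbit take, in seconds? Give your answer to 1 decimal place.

Semi-major axis a = 6371 + 573 = 6944 km. Period T = 2π√(a³/μ) = 2π√(6944³/398600) = 5758.7 s = 95.98 min.

5758.7 seconds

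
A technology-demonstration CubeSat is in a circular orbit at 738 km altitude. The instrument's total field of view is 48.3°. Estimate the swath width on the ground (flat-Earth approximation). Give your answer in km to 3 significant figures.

662 km

Half-angle = 48.3°/2 = 24.15°.
Swath width ≈ 2h·tan(θ/2) = 2 × 738 × tan(24.15°) = 661.8 km.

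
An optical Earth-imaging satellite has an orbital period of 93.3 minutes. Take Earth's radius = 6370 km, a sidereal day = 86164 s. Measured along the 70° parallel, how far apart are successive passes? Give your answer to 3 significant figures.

889 km

T = 93.3 min = 5598.0 s.
Node shift per orbit = (5598.0/86164) × 360° = 23.39°.
Equatorial spacing = 23.39 × 111.2 km/° = 2600 km.
At 70° latitude, spacing = 2600 × cos(70°) = 889 km.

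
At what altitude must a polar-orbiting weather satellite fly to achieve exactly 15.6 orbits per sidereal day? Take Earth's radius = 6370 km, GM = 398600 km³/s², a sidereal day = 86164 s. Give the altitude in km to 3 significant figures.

Required period T = 86164 / 15.6 = 5523.3 s.
From T = 2π√(a³/μ): a = (μ T²/4π²)^(1/3) = (398600 × 5523.3² / 4π²)^(1/3) = 6753 km.
Altitude h = a − R = 6753 − 6370 = 383 km.

383 km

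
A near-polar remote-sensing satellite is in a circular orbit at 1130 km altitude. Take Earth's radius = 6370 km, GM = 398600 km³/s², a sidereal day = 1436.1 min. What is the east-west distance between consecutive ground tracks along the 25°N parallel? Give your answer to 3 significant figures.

Semi-major axis a = 6370 + 1130 = 7500 km. Period T = 2π√(a³/μ) = 2π√(7500³/398600) = 6464.0 s = 107.73 min.
Node shift per orbit = (6464.0/86166) × 360° = 27.01°.
Equatorial spacing = 27.01 × 111.2 km/° = 3003 km.
At 25° latitude, spacing = 3003 × cos(25°) = 2721 km.

2720 km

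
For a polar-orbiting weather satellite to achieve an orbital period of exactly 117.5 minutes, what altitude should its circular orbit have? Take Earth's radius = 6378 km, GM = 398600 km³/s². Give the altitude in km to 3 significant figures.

T = 117.5 min = 7050.0 s.
From T = 2π√(a³/μ): a = (μ T²/4π²)^(1/3) = (398600 × 7050.0² / 4π²)^(1/3) = 7947 km.
Altitude h = a − R = 7947 − 6378 = 1569 km.

1570 km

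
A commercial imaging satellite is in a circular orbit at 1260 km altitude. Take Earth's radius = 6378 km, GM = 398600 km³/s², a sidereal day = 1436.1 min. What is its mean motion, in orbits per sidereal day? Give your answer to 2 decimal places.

12.97

Semi-major axis a = 6378 + 1260 = 7638 km. Period T = 2π√(a³/μ) = 2π√(7638³/398600) = 6643.3 s = 110.72 min.
Orbits per sidereal day = 86166 / 6643.3 = 12.970.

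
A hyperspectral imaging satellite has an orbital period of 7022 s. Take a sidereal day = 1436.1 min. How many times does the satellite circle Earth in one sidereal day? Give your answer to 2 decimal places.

12.27

Orbits per sidereal day = 86166 / 7022.0 = 12.271.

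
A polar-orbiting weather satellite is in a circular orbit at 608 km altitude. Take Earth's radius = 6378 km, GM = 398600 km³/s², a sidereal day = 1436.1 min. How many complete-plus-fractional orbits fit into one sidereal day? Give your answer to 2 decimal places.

Semi-major axis a = 6378 + 608 = 6986 km. Period T = 2π√(a³/μ) = 2π√(6986³/398600) = 5811.0 s = 96.85 min.
Orbits per sidereal day = 86166 / 5811.0 = 14.828.

14.83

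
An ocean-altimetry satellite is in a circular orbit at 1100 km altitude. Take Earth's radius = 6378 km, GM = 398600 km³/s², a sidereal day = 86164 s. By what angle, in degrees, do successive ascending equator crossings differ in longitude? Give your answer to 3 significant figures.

Semi-major axis a = 6378 + 1100 = 7478 km. Period T = 2π√(a³/μ) = 2π√(7478³/398600) = 6435.6 s = 107.26 min.
During one orbit Earth rotates (6435.6 / 86164) × 360° = 26.89°.

26.9°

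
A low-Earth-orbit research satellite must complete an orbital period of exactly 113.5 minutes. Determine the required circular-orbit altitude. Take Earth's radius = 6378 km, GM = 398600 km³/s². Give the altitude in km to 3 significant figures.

T = 113.5 min = 6810.0 s.
From T = 2π√(a³/μ): a = (μ T²/4π²)^(1/3) = (398600 × 6810.0² / 4π²)^(1/3) = 7765 km.
Altitude h = a − R = 7765 − 6378 = 1387 km.

1390 km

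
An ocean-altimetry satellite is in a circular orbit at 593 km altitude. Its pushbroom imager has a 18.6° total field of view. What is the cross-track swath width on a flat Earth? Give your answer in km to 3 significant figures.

Half-angle = 18.6°/2 = 9.3°.
Swath width ≈ 2h·tan(θ/2) = 2 × 593 × tan(9.3°) = 194.2 km.

194 km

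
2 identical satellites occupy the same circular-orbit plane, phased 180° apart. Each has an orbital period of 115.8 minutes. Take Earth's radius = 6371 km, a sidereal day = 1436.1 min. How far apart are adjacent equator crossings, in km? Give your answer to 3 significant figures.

1610 km

T = 115.8 min = 6948.0 s.
Single-satellite node shift = (6948.0/86166) × 360° = 29.03°.
With 2 satellites evenly phased, successive equator crossings are 29.03/2 = 14.514° apart.
That is 14.514 × 111.2 = 1614 km at the equator.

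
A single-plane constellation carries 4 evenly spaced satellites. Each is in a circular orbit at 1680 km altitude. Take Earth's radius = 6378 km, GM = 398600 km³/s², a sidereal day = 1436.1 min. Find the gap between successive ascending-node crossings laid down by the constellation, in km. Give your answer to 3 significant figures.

837 km

Semi-major axis a = 6378 + 1680 = 8058 km. Period T = 2π√(a³/μ) = 2π√(8058³/398600) = 7198.7 s = 119.98 min.
Single-satellite node shift = (7198.7/86166) × 360° = 30.08°.
With 4 satellites evenly phased, successive equator crossings are 30.08/4 = 7.519° apart.
That is 7.519 × 111.3 = 837 km at the equator.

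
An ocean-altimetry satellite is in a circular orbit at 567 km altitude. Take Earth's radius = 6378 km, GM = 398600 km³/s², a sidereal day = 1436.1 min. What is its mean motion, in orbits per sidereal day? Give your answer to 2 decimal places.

Semi-major axis a = 6378 + 567 = 6945 km. Period T = 2π√(a³/μ) = 2π√(6945³/398600) = 5760.0 s = 96.00 min.
Orbits per sidereal day = 86166 / 5760.0 = 14.959.

14.96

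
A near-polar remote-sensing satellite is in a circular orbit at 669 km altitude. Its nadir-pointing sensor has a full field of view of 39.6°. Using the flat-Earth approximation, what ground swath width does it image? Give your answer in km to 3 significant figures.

Half-angle = 39.6°/2 = 19.8°.
Swath width ≈ 2h·tan(θ/2) = 2 × 669 × tan(19.8°) = 481.7 km.

482 km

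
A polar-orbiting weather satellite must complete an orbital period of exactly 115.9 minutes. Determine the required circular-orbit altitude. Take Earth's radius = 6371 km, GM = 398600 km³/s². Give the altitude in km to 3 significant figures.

1500 km

T = 115.9 min = 6954.0 s.
From T = 2π√(a³/μ): a = (μ T²/4π²)^(1/3) = (398600 × 6954.0² / 4π²)^(1/3) = 7874 km.
Altitude h = a − R = 7874 − 6371 = 1503 km.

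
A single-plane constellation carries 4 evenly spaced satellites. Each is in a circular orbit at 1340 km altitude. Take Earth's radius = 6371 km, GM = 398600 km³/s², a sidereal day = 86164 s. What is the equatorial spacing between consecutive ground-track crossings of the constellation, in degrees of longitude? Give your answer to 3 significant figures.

Semi-major axis a = 6371 + 1340 = 7711 km. Period T = 2π√(a³/μ) = 2π√(7711³/398600) = 6738.7 s = 112.31 min.
Single-satellite node shift = (6738.7/86164) × 360° = 28.15°.
With 4 satellites evenly phased, successive equator crossings are 28.15/4 = 7.039° apart.

7.04°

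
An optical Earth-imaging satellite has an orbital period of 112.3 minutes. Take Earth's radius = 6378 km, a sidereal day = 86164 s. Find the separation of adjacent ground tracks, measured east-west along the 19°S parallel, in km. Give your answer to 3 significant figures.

2960 km

T = 112.3 min = 6738.0 s.
Node shift per orbit = (6738.0/86164) × 360° = 28.15°.
Equatorial spacing = 28.15 × 111.3 km/° = 3134 km.
At 19° latitude, spacing = 3134 × cos(19°) = 2963 km.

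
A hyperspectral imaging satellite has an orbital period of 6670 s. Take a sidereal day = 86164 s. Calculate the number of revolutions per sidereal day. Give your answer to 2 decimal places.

Orbits per sidereal day = 86164 / 6670.0 = 12.918.

12.92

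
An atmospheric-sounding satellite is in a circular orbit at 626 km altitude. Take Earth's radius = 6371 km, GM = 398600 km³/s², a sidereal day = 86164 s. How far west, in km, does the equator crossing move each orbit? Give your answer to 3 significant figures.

Semi-major axis a = 6371 + 626 = 6997 km. Period T = 2π√(a³/μ) = 2π√(6997³/398600) = 5824.8 s = 97.08 min.
During one orbit Earth rotates (5824.8 / 86164) × 360° = 24.34°.
At the equator that is 24.34° × (2π·6371/360) km/° = 24.34 × 111.2 = 2706 km.

2710 km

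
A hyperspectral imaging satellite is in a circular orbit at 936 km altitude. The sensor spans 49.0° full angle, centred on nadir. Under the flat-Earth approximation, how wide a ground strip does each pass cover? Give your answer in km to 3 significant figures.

Half-angle = 49.0°/2 = 24.5°.
Swath width ≈ 2h·tan(θ/2) = 2 × 936 × tan(24.5°) = 853.1 km.

853 km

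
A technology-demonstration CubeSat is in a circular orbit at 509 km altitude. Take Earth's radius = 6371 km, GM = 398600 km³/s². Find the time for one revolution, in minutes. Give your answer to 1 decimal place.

94.7 min

Semi-major axis a = 6371 + 509 = 6880 km. Period T = 2π√(a³/μ) = 2π√(6880³/398600) = 5679.3 s = 94.65 min.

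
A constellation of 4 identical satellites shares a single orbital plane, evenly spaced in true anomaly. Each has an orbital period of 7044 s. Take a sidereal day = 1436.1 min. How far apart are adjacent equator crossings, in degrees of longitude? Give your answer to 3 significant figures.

Single-satellite node shift = (7044.0/86166) × 360° = 29.43°.
With 4 satellites evenly phased, successive equator crossings are 29.43/4 = 7.357° apart.

7.36°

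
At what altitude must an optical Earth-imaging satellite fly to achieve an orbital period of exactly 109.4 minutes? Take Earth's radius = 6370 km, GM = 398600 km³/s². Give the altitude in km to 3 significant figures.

1210 km

T = 109.4 min = 6564.0 s.
From T = 2π√(a³/μ): a = (μ T²/4π²)^(1/3) = (398600 × 6564.0² / 4π²)^(1/3) = 7577 km.
Altitude h = a − R = 7577 − 6370 = 1207 km.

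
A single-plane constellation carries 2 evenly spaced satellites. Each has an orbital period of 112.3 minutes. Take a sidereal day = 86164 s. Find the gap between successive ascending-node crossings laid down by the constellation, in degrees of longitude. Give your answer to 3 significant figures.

14.1°

T = 112.3 min = 6738.0 s.
Single-satellite node shift = (6738.0/86164) × 360° = 28.15°.
With 2 satellites evenly phased, successive equator crossings are 28.15/2 = 14.076° apart.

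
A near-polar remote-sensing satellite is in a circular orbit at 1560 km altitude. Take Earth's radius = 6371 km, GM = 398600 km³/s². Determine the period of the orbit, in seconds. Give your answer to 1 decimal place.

7029.2 seconds

Semi-major axis a = 6371 + 1560 = 7931 km. Period T = 2π√(a³/μ) = 2π√(7931³/398600) = 7029.2 s = 117.15 min.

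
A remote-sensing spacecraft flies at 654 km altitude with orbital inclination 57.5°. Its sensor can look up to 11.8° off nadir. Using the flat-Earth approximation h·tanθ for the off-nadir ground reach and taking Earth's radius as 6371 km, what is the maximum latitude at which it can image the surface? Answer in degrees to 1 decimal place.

For a prograde orbit the ground track reaches latitude ±i = ±57.5°.
Sensor half-swath on the ground ≈ 654·tan(11.8°) = 137 km = 1.23° of latitude.
Maximum observable latitude ≈ 57.5 + 1.23 = 58.7°.

58.7°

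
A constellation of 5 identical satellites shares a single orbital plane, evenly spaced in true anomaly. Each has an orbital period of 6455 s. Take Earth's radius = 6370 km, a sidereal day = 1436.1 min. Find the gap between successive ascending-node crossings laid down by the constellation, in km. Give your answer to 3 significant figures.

Single-satellite node shift = (6455.0/86166) × 360° = 26.97°.
With 5 satellites evenly phased, successive equator crossings are 26.97/5 = 5.394° apart.
That is 5.394 × 111.2 = 600 km at the equator.

600 km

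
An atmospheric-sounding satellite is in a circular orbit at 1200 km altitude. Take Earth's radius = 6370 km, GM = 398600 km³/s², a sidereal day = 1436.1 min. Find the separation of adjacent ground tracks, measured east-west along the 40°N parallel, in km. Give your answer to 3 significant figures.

2330 km

Semi-major axis a = 6370 + 1200 = 7570 km. Period T = 2π√(a³/μ) = 2π√(7570³/398600) = 6554.7 s = 109.25 min.
Node shift per orbit = (6554.7/86166) × 360° = 27.39°.
Equatorial spacing = 27.39 × 111.2 km/° = 3045 km.
At 40° latitude, spacing = 3045 × cos(40°) = 2332 km.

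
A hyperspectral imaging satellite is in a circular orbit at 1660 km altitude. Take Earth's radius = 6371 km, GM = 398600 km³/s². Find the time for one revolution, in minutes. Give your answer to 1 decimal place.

Semi-major axis a = 6371 + 1660 = 8031 km. Period T = 2π√(a³/μ) = 2π√(8031³/398600) = 7162.5 s = 119.38 min.

119.4 min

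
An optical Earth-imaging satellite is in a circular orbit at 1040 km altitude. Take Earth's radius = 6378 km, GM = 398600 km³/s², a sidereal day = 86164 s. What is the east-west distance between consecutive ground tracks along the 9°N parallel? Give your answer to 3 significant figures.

2920 km

Semi-major axis a = 6378 + 1040 = 7418 km. Period T = 2π√(a³/μ) = 2π√(7418³/398600) = 6358.3 s = 105.97 min.
Node shift per orbit = (6358.3/86164) × 360° = 26.57°.
Equatorial spacing = 26.57 × 111.3 km/° = 2957 km.
At 9° latitude, spacing = 2957 × cos(9°) = 2921 km.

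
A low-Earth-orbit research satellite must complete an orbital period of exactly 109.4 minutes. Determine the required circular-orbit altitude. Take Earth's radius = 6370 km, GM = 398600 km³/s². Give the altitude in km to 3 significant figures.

T = 109.4 min = 6564.0 s.
From T = 2π√(a³/μ): a = (μ T²/4π²)^(1/3) = (398600 × 6564.0² / 4π²)^(1/3) = 7577 km.
Altitude h = a − R = 7577 − 6370 = 1207 km.

1210 km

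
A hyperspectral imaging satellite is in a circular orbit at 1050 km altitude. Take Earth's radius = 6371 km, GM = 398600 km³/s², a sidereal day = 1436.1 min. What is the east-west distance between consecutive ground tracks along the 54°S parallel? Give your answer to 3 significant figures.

1740 km

Semi-major axis a = 6371 + 1050 = 7421 km. Period T = 2π√(a³/μ) = 2π√(7421³/398600) = 6362.2 s = 106.04 min.
Node shift per orbit = (6362.2/86166) × 360° = 26.58°.
Equatorial spacing = 26.58 × 111.2 km/° = 2956 km.
At 54° latitude, spacing = 2956 × cos(54°) = 1737 km.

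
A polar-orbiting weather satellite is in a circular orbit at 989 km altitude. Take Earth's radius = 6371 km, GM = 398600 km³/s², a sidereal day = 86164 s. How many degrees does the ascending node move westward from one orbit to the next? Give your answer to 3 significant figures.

26.3°

Semi-major axis a = 6371 + 989 = 7360 km. Period T = 2π√(a³/μ) = 2π√(7360³/398600) = 6283.9 s = 104.73 min.
During one orbit Earth rotates (6283.9 / 86164) × 360° = 26.25°.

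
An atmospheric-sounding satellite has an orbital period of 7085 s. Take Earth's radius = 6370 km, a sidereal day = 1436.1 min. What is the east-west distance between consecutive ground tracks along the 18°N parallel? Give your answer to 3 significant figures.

3130 km

Node shift per orbit = (7085.0/86166) × 360° = 29.60°.
Equatorial spacing = 29.60 × 111.2 km/° = 3291 km.
At 18° latitude, spacing = 3291 × cos(18°) = 3130 km.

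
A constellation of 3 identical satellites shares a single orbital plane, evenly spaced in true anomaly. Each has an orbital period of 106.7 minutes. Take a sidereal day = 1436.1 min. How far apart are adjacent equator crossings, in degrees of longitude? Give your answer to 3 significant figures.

T = 106.7 min = 6402.0 s.
Single-satellite node shift = (6402.0/86166) × 360° = 26.75°.
With 3 satellites evenly phased, successive equator crossings are 26.75/3 = 8.916° apart.

8.92°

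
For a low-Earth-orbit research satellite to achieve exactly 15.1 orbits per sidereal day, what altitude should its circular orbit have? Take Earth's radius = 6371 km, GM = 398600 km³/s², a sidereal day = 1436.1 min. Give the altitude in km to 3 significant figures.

Required period T = 86166 / 15.1 = 5706.4 s.
From T = 2π√(a³/μ): a = (μ T²/4π²)^(1/3) = (398600 × 5706.4² / 4π²)^(1/3) = 6902 km.
Altitude h = a − R = 6902 − 6371 = 531 km.

531 km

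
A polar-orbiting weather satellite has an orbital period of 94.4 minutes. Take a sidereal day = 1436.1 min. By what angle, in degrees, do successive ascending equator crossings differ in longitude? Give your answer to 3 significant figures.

23.7°

T = 94.4 min = 5664.0 s.
During one orbit Earth rotates (5664.0 / 86166) × 360° = 23.66°.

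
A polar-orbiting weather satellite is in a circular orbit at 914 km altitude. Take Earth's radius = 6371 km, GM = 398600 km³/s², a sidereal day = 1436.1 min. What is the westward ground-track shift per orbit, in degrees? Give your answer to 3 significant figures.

25.9°

Semi-major axis a = 6371 + 914 = 7285 km. Period T = 2π√(a³/μ) = 2π√(7285³/398600) = 6188.1 s = 103.13 min.
During one orbit Earth rotates (6188.1 / 86166) × 360° = 25.85°.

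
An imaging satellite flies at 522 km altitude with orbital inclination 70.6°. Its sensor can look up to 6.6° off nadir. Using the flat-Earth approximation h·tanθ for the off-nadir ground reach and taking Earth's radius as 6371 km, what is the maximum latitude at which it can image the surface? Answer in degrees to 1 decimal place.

71.1°

For a prograde orbit the ground track reaches latitude ±i = ±70.6°.
Sensor half-swath on the ground ≈ 522·tan(6.6°) = 60 km = 0.54° of latitude.
Maximum observable latitude ≈ 70.6 + 0.54 = 71.1°.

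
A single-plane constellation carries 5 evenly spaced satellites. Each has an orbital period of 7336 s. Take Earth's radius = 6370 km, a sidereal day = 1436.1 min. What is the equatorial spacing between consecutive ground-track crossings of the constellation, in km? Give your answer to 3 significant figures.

682 km

Single-satellite node shift = (7336.0/86166) × 360° = 30.65°.
With 5 satellites evenly phased, successive equator crossings are 30.65/5 = 6.130° apart.
That is 6.130 × 111.2 = 682 km at the equator.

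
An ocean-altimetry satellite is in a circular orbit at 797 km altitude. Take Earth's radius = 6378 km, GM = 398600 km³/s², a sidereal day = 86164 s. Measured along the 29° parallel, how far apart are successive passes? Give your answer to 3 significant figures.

Semi-major axis a = 6378 + 797 = 7175 km. Period T = 2π√(a³/μ) = 2π√(7175³/398600) = 6048.4 s = 100.81 min.
Node shift per orbit = (6048.4/86164) × 360° = 25.27°.
Equatorial spacing = 25.27 × 111.3 km/° = 2813 km.
At 29° latitude, spacing = 2813 × cos(29°) = 2460 km.

2460 km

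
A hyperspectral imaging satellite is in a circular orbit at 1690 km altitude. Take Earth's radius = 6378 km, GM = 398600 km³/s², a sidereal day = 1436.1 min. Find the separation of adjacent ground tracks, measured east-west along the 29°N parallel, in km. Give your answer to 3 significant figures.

2930 km

Semi-major axis a = 6378 + 1690 = 8068 km. Period T = 2π√(a³/μ) = 2π√(8068³/398600) = 7212.1 s = 120.20 min.
Node shift per orbit = (7212.1/86166) × 360° = 30.13°.
Equatorial spacing = 30.13 × 111.3 km/° = 3354 km.
At 29° latitude, spacing = 3354 × cos(29°) = 2934 km.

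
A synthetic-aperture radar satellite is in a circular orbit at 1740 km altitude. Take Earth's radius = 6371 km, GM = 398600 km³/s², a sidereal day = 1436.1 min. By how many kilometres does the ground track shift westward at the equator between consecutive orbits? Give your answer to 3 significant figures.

3380 km

Semi-major axis a = 6371 + 1740 = 8111 km. Period T = 2π√(a³/μ) = 2π√(8111³/398600) = 7269.8 s = 121.16 min.
During one orbit Earth rotates (7269.8 / 86166) × 360° = 30.37°.
At the equator that is 30.37° × (2π·6371/360) km/° = 30.37 × 111.2 = 3377 km.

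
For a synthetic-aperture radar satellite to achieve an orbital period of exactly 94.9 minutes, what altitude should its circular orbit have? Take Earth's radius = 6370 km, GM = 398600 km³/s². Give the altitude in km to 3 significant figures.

522 km

T = 94.9 min = 5694.0 s.
From T = 2π√(a³/μ): a = (μ T²/4π²)^(1/3) = (398600 × 5694.0² / 4π²)^(1/3) = 6892 km.
Altitude h = a − R = 6892 − 6370 = 522 km.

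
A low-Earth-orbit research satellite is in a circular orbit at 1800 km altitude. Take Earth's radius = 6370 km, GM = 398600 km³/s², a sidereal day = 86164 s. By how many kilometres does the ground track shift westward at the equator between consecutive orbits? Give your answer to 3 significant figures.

3410 km

Semi-major axis a = 6370 + 1800 = 8170 km. Period T = 2π√(a³/μ) = 2π√(8170³/398600) = 7349.3 s = 122.49 min.
During one orbit Earth rotates (7349.3 / 86164) × 360° = 30.71°.
At the equator that is 30.71° × (2π·6370/360) km/° = 30.71 × 111.2 = 3414 km.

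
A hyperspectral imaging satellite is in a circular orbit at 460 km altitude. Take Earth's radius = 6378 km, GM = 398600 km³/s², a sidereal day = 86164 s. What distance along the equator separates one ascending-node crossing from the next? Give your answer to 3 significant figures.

2620 km

Semi-major axis a = 6378 + 460 = 6838 km. Period T = 2π√(a³/μ) = 2π√(6838³/398600) = 5627.4 s = 93.79 min.
During one orbit Earth rotates (5627.4 / 86164) × 360° = 23.51°.
At the equator that is 23.51° × (2π·6378/360) km/° = 23.51 × 111.3 = 2617 km.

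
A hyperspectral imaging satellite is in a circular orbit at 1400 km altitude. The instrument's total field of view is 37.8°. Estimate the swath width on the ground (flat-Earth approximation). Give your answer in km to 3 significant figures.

Half-angle = 37.8°/2 = 18.9°.
Swath width ≈ 2h·tan(θ/2) = 2 × 1400 × tan(18.9°) = 958.7 km.

959 km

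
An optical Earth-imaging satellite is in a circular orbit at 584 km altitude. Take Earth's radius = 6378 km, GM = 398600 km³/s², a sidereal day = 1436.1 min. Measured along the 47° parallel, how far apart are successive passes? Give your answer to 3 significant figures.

1830 km

Semi-major axis a = 6378 + 584 = 6962 km. Period T = 2π√(a³/μ) = 2π√(6962³/398600) = 5781.1 s = 96.35 min.
Node shift per orbit = (5781.1/86166) × 360° = 24.15°.
Equatorial spacing = 24.15 × 111.3 km/° = 2689 km.
At 47° latitude, spacing = 2689 × cos(47°) = 1834 km.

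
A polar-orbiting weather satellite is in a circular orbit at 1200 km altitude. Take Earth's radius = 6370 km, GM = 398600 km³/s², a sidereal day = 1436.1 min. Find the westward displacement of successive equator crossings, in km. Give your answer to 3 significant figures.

3040 km

Semi-major axis a = 6370 + 1200 = 7570 km. Period T = 2π√(a³/μ) = 2π√(7570³/398600) = 6554.7 s = 109.25 min.
During one orbit Earth rotates (6554.7 / 86166) × 360° = 27.39°.
At the equator that is 27.39° × (2π·6370/360) km/° = 27.39 × 111.2 = 3045 km.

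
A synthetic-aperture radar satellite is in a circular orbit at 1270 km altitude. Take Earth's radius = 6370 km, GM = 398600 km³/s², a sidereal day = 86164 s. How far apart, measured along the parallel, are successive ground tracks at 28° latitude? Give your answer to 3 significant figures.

Semi-major axis a = 6370 + 1270 = 7640 km. Period T = 2π√(a³/μ) = 2π√(7640³/398600) = 6645.9 s = 110.76 min.
Node shift per orbit = (6645.9/86164) × 360° = 27.77°.
Equatorial spacing = 27.77 × 111.2 km/° = 3087 km.
At 28° latitude, spacing = 3087 × cos(28°) = 2726 km.

2730 km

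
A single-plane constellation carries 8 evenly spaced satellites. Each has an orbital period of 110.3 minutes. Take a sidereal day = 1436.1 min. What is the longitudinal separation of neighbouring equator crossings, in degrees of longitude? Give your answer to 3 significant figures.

T = 110.3 min = 6618.0 s.
Single-satellite node shift = (6618.0/86166) × 360° = 27.65°.
With 8 satellites evenly phased, successive equator crossings are 27.65/8 = 3.456° apart.

3.46°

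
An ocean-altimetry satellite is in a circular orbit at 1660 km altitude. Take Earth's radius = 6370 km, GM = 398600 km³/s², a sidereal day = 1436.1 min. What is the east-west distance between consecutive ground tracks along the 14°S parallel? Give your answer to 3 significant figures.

3230 km

Semi-major axis a = 6370 + 1660 = 8030 km. Period T = 2π√(a³/μ) = 2π√(8030³/398600) = 7161.2 s = 119.35 min.
Node shift per orbit = (7161.2/86166) × 360° = 29.92°.
Equatorial spacing = 29.92 × 111.2 km/° = 3326 km.
At 14° latitude, spacing = 3326 × cos(14°) = 3228 km.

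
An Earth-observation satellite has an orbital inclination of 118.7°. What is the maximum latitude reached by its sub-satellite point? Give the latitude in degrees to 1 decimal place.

Retrograde orbit: the ground track reaches ±(180° − i) = ±(180 − 118.7) = ±61.3°.

61.3°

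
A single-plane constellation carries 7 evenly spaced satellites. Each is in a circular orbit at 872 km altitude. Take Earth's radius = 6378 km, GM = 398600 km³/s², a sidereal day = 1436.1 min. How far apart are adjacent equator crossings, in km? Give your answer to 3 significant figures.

Semi-major axis a = 6378 + 872 = 7250 km. Period T = 2π√(a³/μ) = 2π√(7250³/398600) = 6143.5 s = 102.39 min.
Single-satellite node shift = (6143.5/86166) × 360° = 25.67°.
With 7 satellites evenly phased, successive equator crossings are 25.67/7 = 3.667° apart.
That is 3.667 × 111.3 = 408 km at the equator.

408 km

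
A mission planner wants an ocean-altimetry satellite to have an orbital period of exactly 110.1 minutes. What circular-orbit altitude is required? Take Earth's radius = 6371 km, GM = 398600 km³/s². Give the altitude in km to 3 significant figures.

T = 110.1 min = 6606.0 s.
From T = 2π√(a³/μ): a = (μ T²/4π²)^(1/3) = (398600 × 6606.0² / 4π²)^(1/3) = 7609 km.
Altitude h = a − R = 7609 − 6371 = 1238 km.

1240 km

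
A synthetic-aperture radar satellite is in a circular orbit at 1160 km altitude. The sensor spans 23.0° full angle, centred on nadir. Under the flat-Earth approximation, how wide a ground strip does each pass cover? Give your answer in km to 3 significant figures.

Half-angle = 23.0°/2 = 11.5°.
Swath width ≈ 2h·tan(θ/2) = 2 × 1160 × tan(11.5°) = 472.0 km.

472 km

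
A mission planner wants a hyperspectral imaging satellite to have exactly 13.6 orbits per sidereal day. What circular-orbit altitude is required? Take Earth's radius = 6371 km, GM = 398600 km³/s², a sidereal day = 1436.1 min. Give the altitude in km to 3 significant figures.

1030 km

Required period T = 86166 / 13.6 = 6335.7 s.
From T = 2π√(a³/μ): a = (μ T²/4π²)^(1/3) = (398600 × 6335.7² / 4π²)^(1/3) = 7400 km.
Altitude h = a − R = 7400 − 6371 = 1029 km.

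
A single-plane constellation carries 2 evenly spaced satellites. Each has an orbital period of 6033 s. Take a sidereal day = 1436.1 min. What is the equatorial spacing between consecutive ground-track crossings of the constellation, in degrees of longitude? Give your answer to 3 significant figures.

Single-satellite node shift = (6033.0/86166) × 360° = 25.21°.
With 2 satellites evenly phased, successive equator crossings are 25.21/2 = 12.603° apart.

12.6°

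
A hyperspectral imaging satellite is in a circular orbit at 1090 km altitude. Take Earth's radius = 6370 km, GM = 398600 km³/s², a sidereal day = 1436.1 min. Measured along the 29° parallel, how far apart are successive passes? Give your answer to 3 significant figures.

2610 km

Semi-major axis a = 6370 + 1090 = 7460 km. Period T = 2π√(a³/μ) = 2π√(7460³/398600) = 6412.4 s = 106.87 min.
Node shift per orbit = (6412.4/86166) × 360° = 26.79°.
Equatorial spacing = 26.79 × 111.2 km/° = 2979 km.
At 29° latitude, spacing = 2979 × cos(29°) = 2605 km.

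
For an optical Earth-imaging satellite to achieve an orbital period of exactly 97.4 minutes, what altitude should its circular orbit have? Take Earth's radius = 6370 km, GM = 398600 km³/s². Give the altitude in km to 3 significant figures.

642 km

T = 97.4 min = 5844.0 s.
From T = 2π√(a³/μ): a = (μ T²/4π²)^(1/3) = (398600 × 5844.0² / 4π²)^(1/3) = 7012 km.
Altitude h = a − R = 7012 − 6370 = 642 km.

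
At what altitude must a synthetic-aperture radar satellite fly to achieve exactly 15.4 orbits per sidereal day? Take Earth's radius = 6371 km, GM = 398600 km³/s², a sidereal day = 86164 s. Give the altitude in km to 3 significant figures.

441 km

Required period T = 86164 / 15.4 = 5595.1 s.
From T = 2π√(a³/μ): a = (μ T²/4π²)^(1/3) = (398600 × 5595.1² / 4π²)^(1/3) = 6812 km.
Altitude h = a − R = 6812 − 6371 = 441 km.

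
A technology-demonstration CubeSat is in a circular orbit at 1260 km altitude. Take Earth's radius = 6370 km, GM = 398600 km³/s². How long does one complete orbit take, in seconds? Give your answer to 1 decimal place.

Semi-major axis a = 6370 + 1260 = 7630 km. Period T = 2π√(a³/μ) = 2π√(7630³/398600) = 6632.8 s = 110.55 min.

6632.8 seconds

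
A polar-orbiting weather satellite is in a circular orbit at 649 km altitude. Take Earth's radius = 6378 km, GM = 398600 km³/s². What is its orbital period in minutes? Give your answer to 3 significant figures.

Semi-major axis a = 6378 + 649 = 7027 km. Period T = 2π√(a³/μ) = 2π√(7027³/398600) = 5862.3 s = 97.70 min.

97.7 min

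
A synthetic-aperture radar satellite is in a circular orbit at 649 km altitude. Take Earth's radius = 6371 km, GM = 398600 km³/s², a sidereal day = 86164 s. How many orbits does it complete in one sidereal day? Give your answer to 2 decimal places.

14.72

Semi-major axis a = 6371 + 649 = 7020 km. Period T = 2π√(a³/μ) = 2π√(7020³/398600) = 5853.5 s = 97.56 min.
Orbits per sidereal day = 86164 / 5853.5 = 14.720.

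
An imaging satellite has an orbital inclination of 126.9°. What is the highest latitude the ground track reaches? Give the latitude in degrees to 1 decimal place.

Retrograde orbit: the ground track reaches ±(180° − i) = ±(180 − 126.9) = ±53.1°.

53.1°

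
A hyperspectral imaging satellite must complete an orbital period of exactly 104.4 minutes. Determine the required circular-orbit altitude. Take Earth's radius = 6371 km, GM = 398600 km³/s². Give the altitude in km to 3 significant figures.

T = 104.4 min = 6264.0 s.
From T = 2π√(a³/μ): a = (μ T²/4π²)^(1/3) = (398600 × 6264.0² / 4π²)^(1/3) = 7344 km.
Altitude h = a − R = 7344 − 6371 = 973 km.

973 km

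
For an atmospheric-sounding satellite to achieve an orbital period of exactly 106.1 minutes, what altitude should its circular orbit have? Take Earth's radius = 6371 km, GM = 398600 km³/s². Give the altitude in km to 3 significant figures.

T = 106.1 min = 6366.0 s.
From T = 2π√(a³/μ): a = (μ T²/4π²)^(1/3) = (398600 × 6366.0² / 4π²)^(1/3) = 7424 km.
Altitude h = a − R = 7424 − 6371 = 1053 km.

1050 km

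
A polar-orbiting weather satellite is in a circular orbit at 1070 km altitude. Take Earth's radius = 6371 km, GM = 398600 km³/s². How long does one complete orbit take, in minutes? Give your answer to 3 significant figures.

106 min

Semi-major axis a = 6371 + 1070 = 7441 km. Period T = 2π√(a³/μ) = 2π√(7441³/398600) = 6387.9 s = 106.47 min.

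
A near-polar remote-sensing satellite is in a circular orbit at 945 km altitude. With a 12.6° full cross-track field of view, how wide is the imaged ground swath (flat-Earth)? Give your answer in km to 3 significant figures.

209 km

Half-angle = 12.6°/2 = 6.3°.
Swath width ≈ 2h·tan(θ/2) = 2 × 945 × tan(6.3°) = 208.7 km.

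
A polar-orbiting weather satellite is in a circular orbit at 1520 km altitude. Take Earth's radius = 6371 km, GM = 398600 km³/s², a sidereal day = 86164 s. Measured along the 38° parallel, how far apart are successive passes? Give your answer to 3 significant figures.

2550 km

Semi-major axis a = 6371 + 1520 = 7891 km. Period T = 2π√(a³/μ) = 2π√(7891³/398600) = 6976.0 s = 116.27 min.
Node shift per orbit = (6976.0/86164) × 360° = 29.15°.
Equatorial spacing = 29.15 × 111.2 km/° = 3241 km.
At 38° latitude, spacing = 3241 × cos(38°) = 2554 km.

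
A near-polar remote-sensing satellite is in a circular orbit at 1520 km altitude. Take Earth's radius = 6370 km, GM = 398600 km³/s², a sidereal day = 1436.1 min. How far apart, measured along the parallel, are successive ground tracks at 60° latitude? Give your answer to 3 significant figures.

Semi-major axis a = 6370 + 1520 = 7890 km. Period T = 2π√(a³/μ) = 2π√(7890³/398600) = 6974.7 s = 116.25 min.
Node shift per orbit = (6974.7/86166) × 360° = 29.14°.
Equatorial spacing = 29.14 × 111.2 km/° = 3240 km.
At 60° latitude, spacing = 3240 × cos(60°) = 1620 km.

1620 km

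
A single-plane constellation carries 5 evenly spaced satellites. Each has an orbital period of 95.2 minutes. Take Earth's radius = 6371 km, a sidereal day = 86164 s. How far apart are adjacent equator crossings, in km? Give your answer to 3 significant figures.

T = 95.2 min = 5712.0 s.
Single-satellite node shift = (5712.0/86164) × 360° = 23.87°.
With 5 satellites evenly phased, successive equator crossings are 23.87/5 = 4.773° apart.
That is 4.773 × 111.2 = 531 km at the equator.

531 km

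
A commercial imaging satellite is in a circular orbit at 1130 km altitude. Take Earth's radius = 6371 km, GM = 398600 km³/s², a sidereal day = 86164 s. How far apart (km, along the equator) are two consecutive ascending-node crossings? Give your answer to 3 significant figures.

Semi-major axis a = 6371 + 1130 = 7501 km. Period T = 2π√(a³/μ) = 2π√(7501³/398600) = 6465.3 s = 107.76 min.
During one orbit Earth rotates (6465.3 / 86164) × 360° = 27.01°.
At the equator that is 27.01° × (2π·6371/360) km/° = 27.01 × 111.2 = 3004 km.

3000 km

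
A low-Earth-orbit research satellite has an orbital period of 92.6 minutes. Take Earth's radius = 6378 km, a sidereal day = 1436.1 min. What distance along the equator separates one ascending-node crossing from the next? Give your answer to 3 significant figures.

T = 92.6 min = 5556.0 s.
During one orbit Earth rotates (5556.0 / 86166) × 360° = 23.21°.
At the equator that is 23.21° × (2π·6378/360) km/° = 23.21 × 111.3 = 2584 km.

2580 km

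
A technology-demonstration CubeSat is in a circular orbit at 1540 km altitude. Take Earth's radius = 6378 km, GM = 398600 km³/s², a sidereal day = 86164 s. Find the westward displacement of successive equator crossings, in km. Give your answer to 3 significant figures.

3260 km

Semi-major axis a = 6378 + 1540 = 7918 km. Period T = 2π√(a³/μ) = 2π√(7918³/398600) = 7011.9 s = 116.86 min.
During one orbit Earth rotates (7011.9 / 86164) × 360° = 29.30°.
At the equator that is 29.30° × (2π·6378/360) km/° = 29.30 × 111.3 = 3261 km.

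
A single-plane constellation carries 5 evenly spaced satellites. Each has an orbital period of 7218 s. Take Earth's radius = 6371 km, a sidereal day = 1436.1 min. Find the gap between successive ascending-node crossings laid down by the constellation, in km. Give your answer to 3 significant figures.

Single-satellite node shift = (7218.0/86166) × 360° = 30.16°.
With 5 satellites evenly phased, successive equator crossings are 30.16/5 = 6.031° apart.
That is 6.031 × 111.2 = 671 km at the equator.

671 km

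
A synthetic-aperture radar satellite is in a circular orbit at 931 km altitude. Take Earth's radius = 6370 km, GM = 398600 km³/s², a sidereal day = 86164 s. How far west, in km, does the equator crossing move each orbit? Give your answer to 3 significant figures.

2880 km

Semi-major axis a = 6370 + 931 = 7301 km. Period T = 2π√(a³/μ) = 2π√(7301³/398600) = 6208.5 s = 103.47 min.
During one orbit Earth rotates (6208.5 / 86164) × 360° = 25.94°.
At the equator that is 25.94° × (2π·6370/360) km/° = 25.94 × 111.2 = 2884 km.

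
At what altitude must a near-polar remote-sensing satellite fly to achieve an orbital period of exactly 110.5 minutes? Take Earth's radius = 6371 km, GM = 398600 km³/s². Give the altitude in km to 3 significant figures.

1260 km

T = 110.5 min = 6630.0 s.
From T = 2π√(a³/μ): a = (μ T²/4π²)^(1/3) = (398600 × 6630.0² / 4π²)^(1/3) = 7628 km.
Altitude h = a − R = 7628 − 6371 = 1257 km.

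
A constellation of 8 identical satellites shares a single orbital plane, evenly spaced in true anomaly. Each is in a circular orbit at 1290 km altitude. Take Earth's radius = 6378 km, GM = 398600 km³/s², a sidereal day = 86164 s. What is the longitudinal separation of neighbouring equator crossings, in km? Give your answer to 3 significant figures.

388 km

Semi-major axis a = 6378 + 1290 = 7668 km. Period T = 2π√(a³/μ) = 2π√(7668³/398600) = 6682.4 s = 111.37 min.
Single-satellite node shift = (6682.4/86164) × 360° = 27.92°.
With 8 satellites evenly phased, successive equator crossings are 27.92/8 = 3.490° apart.
That is 3.490 × 111.3 = 388 km at the equator.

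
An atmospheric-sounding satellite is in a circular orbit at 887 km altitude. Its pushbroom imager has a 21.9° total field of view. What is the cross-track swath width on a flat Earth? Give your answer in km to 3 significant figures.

Half-angle = 21.9°/2 = 10.95°.
Swath width ≈ 2h·tan(θ/2) = 2 × 887 × tan(10.95°) = 343.2 km.

343 km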